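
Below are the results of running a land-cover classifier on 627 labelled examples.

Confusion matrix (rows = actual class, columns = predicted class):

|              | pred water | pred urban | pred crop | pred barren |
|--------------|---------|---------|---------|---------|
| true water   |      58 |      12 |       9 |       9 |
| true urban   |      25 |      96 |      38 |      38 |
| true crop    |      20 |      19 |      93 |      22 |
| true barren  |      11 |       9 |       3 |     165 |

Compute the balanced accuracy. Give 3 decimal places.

0.657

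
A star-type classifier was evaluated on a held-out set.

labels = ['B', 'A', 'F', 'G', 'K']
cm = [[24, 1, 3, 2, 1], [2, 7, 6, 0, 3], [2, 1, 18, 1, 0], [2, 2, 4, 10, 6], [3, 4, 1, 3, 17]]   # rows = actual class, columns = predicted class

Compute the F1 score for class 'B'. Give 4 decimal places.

One-vs-rest for 'B': TP = diagonal; FP = other classes predicted 'B'; FN = 'B' predicted as other.
F1 score = 2·TP/(2·TP+FP+FN).
B: TP=24, FP=2+2+2+3=9, FN=1+3+2+1=7 → 48/64 = 0.75000

0.7500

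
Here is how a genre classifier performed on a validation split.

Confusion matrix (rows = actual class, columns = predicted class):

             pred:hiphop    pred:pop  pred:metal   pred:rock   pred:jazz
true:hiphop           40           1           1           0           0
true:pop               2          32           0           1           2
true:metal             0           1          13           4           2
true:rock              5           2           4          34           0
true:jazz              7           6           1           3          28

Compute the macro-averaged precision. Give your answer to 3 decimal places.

Per-class precision (TP/(TP+FP)):
  hiphop: TP=40, FP=2+0+5+7=14 → 40/54 = 0.7407
  pop: TP=32, FP=1+1+2+6=10 → 32/42 = 0.7619
  metal: TP=13, FP=1+0+4+1=6 → 13/19 = 0.6842
  rock: TP=34, FP=0+1+4+3=8 → 34/42 = 0.8095
  jazz: TP=28, FP=0+2+2+0=4 → 28/32 = 0.8750
Macro-precision = mean = (0.7407 + 0.7619 + 0.6842 + 0.8095 + 0.8750) / 5 = 0.774

0.774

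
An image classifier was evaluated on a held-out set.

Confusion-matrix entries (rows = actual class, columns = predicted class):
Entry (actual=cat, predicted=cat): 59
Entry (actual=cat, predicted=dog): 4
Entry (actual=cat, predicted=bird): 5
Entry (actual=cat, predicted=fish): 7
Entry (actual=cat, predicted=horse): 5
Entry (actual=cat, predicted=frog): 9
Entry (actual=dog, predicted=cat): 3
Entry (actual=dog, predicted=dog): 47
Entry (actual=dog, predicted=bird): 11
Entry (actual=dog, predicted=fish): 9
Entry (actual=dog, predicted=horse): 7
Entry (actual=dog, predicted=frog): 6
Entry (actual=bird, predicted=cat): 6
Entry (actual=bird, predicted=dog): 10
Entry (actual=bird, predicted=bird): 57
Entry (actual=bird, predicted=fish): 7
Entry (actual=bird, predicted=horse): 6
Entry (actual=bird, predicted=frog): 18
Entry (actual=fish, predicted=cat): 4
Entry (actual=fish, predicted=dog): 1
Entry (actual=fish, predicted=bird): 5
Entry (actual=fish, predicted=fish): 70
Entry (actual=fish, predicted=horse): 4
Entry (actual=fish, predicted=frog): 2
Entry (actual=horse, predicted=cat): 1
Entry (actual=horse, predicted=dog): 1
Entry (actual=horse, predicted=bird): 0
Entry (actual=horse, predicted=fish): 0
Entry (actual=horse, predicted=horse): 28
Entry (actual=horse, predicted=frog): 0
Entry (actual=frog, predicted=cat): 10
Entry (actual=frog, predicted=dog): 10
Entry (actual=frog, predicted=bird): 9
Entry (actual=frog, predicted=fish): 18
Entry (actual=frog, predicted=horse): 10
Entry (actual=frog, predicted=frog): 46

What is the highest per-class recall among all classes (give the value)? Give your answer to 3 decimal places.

0.933

Per-class recall (TP/(TP+FN)):
  cat: TP=59, FN=4+5+7+5+9=30 → 59/89 = 0.6629
  dog: TP=47, FN=3+11+9+7+6=36 → 47/83 = 0.5663
  bird: TP=57, FN=6+10+7+6+18=47 → 57/104 = 0.5481
  fish: TP=70, FN=4+1+5+4+2=16 → 70/86 = 0.8140
  horse: TP=28, FN=1+1+0+0+0=2 → 28/30 = 0.9333
  frog: TP=46, FN=10+10+9+18+10=57 → 46/103 = 0.4466
Highest is class 'horse' with recall = 0.933.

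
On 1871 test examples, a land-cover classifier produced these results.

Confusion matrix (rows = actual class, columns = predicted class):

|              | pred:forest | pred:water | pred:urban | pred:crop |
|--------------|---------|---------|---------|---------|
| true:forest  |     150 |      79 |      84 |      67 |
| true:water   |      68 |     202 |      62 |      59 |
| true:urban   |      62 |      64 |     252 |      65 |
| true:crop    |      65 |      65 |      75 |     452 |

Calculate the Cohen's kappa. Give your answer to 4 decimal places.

0.4083

Observed agreement pₒ = trace/N = 1056/1871 = 0.56440
Expected agreement pₑ = Σ (rowᵢ·colᵢ)/N² = (380·345 + 391·410 + 443·473 + 657·643)/1871² = 0.26378
κ = (pₒ − pₑ)/(1 − pₑ) = (0.56440 − 0.26378)/(1 − 0.26378) = 0.4083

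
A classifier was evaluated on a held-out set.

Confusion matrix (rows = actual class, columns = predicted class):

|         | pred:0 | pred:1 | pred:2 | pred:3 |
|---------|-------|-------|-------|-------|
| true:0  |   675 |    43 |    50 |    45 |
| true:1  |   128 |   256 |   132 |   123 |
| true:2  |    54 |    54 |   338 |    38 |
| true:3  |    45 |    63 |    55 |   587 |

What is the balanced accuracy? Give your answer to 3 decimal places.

Balanced accuracy = mean of per-class recall.
  0: recall = 675/813 = 0.8303
  1: recall = 256/639 = 0.4006
  2: recall = 338/484 = 0.6983
  3: recall = 587/750 = 0.7827
Mean = (0.8303 + 0.4006 + 0.6983 + 0.7827) / 4 = 0.678

0.678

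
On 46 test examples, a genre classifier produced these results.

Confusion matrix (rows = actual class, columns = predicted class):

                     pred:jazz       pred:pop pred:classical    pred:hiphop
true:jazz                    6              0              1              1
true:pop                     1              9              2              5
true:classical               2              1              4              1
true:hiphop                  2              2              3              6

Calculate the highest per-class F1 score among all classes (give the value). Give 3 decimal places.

Per-class F1 score (2·TP/(2·TP+FP+FN)):
  jazz: TP=6, FP=1+2+2=5, FN=0+1+1=2 → 12/19 = 0.6316
  pop: TP=9, FP=0+1+2=3, FN=1+2+5=8 → 18/29 = 0.6207
  classical: TP=4, FP=1+2+3=6, FN=2+1+1=4 → 8/18 = 0.4444
  hiphop: TP=6, FP=1+5+1=7, FN=2+2+3=7 → 12/26 = 0.4615
Highest is class 'jazz' with F1 score = 0.632.

0.632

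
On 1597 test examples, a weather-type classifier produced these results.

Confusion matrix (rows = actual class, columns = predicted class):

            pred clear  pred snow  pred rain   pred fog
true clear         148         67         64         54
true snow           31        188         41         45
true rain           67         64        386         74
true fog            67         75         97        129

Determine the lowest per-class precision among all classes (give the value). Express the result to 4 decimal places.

0.4272

Per-class precision (TP/(TP+FP)):
  clear: TP=148, FP=31+67+67=165 → 148/313 = 0.47284
  snow: TP=188, FP=67+64+75=206 → 188/394 = 0.47716
  rain: TP=386, FP=64+41+97=202 → 386/588 = 0.65646
  fog: TP=129, FP=54+45+74=173 → 129/302 = 0.42715
Lowest is class 'fog' with precision = 0.4272.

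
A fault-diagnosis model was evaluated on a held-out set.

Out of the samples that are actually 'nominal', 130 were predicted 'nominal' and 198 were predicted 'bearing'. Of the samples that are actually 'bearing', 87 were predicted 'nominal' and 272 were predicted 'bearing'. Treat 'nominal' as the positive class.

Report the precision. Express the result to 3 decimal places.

0.599

Precision = TP/(TP+FP) = 130/(130+87) = 130/217 = 0.599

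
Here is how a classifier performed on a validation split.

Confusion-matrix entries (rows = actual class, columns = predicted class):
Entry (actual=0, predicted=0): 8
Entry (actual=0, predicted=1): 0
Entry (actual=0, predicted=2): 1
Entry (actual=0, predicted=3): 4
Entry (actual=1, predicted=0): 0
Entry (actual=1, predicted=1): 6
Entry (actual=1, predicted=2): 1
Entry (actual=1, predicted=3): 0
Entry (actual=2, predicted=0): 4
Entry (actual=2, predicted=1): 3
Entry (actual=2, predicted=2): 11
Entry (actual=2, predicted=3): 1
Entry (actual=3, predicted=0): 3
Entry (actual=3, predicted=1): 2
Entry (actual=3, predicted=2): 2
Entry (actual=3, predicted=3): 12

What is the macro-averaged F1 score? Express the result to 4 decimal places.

Per-class F1 score (2·TP/(2·TP+FP+FN)):
  0: TP=8, FP=0+4+3=7, FN=0+1+4=5 → 16/28 = 0.57143
  1: TP=6, FP=0+3+2=5, FN=0+1+0=1 → 12/18 = 0.66667
  2: TP=11, FP=1+1+2=4, FN=4+3+1=8 → 22/34 = 0.64706
  3: TP=12, FP=4+0+1=5, FN=3+2+2=7 → 24/36 = 0.66667
Macro-F1 score = mean = (0.57143 + 0.66667 + 0.64706 + 0.66667) / 4 = 0.6380

0.6380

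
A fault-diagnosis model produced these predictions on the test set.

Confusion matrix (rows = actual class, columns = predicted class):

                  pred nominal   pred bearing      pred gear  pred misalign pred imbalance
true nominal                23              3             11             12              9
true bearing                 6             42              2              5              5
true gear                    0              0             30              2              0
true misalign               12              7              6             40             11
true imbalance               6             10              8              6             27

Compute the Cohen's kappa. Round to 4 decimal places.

Observed agreement pₒ = trace/N = 162/283 = 0.57244
Expected agreement pₑ = Σ (rowᵢ·colᵢ)/N² = (58·47 + 60·62 + 32·57 + 76·65 + 57·52)/283² = 0.20195
κ = (pₒ − pₑ)/(1 − pₑ) = (0.57244 − 0.20195)/(1 − 0.20195) = 0.4642

0.4642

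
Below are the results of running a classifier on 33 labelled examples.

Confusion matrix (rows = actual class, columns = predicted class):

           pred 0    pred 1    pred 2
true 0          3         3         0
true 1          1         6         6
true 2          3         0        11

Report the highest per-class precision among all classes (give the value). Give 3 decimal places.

Per-class precision (TP/(TP+FP)):
  0: TP=3, FP=1+3=4 → 3/7 = 0.4286
  1: TP=6, FP=3+0=3 → 6/9 = 0.6667
  2: TP=11, FP=0+6=6 → 11/17 = 0.6471
Highest is class '1' with precision = 0.667.

0.667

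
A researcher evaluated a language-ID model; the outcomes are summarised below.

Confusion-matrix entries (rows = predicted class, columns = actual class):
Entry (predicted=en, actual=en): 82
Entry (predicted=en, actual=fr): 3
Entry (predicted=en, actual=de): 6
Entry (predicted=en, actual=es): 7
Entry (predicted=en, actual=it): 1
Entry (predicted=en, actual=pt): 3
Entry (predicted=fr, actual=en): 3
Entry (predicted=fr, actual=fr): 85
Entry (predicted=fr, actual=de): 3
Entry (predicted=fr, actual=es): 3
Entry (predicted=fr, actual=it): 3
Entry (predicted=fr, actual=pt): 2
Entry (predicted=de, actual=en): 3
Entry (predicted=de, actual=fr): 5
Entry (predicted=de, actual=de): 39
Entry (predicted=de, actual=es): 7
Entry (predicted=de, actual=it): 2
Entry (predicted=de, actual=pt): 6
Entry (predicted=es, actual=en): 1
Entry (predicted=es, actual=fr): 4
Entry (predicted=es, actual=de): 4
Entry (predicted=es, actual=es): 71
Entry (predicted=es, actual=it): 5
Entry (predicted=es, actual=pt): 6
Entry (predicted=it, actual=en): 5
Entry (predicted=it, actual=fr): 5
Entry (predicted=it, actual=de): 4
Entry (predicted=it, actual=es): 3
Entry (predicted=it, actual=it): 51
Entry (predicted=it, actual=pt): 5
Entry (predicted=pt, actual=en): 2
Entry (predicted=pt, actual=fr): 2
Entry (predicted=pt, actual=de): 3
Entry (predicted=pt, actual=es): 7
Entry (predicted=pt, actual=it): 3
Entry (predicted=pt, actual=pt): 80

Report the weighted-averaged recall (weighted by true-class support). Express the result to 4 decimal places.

Per-class recall (TP/(TP+FN)):
  en: TP=82, FN=3+3+1+5+2=14 → 82/96 = 0.85417
  fr: TP=85, FN=3+5+4+5+2=19 → 85/104 = 0.81731
  de: TP=39, FN=6+3+4+4+3=20 → 39/59 = 0.66102
  es: TP=71, FN=7+3+7+3+7=27 → 71/98 = 0.72449
  it: TP=51, FN=1+3+2+5+3=14 → 51/65 = 0.78462
  pt: TP=80, FN=3+2+6+6+5=22 → 80/102 = 0.78431
Weighted-recall = Σ (supportᵢ/N)·recallᵢ with N=524: (96/524)·0.85417 + (104/524)·0.81731 + (59/524)·0.66102 + (98/524)·0.72449 + (65/524)·0.78462 + (102/524)·0.78431 = 0.7786

0.7786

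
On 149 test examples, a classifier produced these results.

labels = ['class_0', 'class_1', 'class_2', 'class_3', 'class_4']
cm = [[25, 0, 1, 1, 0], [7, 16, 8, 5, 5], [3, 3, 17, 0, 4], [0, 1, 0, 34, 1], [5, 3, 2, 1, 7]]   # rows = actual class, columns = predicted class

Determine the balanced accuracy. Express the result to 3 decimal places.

0.656

Balanced accuracy = mean of per-class recall.
  class_0: recall = 25/27 = 0.9259
  class_1: recall = 16/41 = 0.3902
  class_2: recall = 17/27 = 0.6296
  class_3: recall = 34/36 = 0.9444
  class_4: recall = 7/18 = 0.3889
Mean = (0.9259 + 0.3902 + 0.6296 + 0.9444 + 0.3889) / 5 = 0.656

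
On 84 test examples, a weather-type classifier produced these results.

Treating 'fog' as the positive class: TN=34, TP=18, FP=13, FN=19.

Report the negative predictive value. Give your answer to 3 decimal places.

NPV = TN/(TN+FN) = 34/(34+19) = 0.642

0.642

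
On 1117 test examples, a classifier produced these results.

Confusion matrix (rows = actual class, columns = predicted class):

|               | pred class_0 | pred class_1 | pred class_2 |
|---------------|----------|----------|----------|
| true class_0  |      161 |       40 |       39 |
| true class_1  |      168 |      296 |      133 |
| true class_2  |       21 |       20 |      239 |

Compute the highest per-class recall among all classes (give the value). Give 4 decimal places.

0.8536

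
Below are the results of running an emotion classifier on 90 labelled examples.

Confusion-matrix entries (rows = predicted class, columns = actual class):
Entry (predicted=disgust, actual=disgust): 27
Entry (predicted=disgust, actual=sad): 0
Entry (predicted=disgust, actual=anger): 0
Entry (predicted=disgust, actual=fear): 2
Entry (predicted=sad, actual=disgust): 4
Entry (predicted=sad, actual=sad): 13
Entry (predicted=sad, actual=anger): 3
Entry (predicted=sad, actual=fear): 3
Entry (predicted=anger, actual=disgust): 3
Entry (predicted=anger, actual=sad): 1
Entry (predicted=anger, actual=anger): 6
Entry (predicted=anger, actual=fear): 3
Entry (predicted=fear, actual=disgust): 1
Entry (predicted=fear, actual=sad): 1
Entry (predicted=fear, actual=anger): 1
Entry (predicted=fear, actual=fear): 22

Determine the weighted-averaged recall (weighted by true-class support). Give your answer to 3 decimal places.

0.756

Per-class recall (TP/(TP+FN)):
  disgust: TP=27, FN=4+3+1=8 → 27/35 = 0.7714
  sad: TP=13, FN=0+1+1=2 → 13/15 = 0.8667
  anger: TP=6, FN=0+3+1=4 → 6/10 = 0.6000
  fear: TP=22, FN=2+3+3=8 → 22/30 = 0.7333
Weighted-recall = Σ (supportᵢ/N)·recallᵢ with N=90: (35/90)·0.7714 + (15/90)·0.8667 + (10/90)·0.6000 + (30/90)·0.7333 = 0.756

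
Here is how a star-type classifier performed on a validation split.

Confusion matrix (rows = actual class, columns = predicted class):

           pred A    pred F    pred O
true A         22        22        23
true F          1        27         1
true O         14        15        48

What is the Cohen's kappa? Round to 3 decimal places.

0.344

Observed agreement pₒ = trace/N = 97/173 = 0.5607
Expected agreement pₑ = Σ (rowᵢ·colᵢ)/N² = (67·37 + 29·64 + 77·72)/173² = 0.3301
κ = (pₒ − pₑ)/(1 − pₑ) = (0.5607 − 0.3301)/(1 − 0.3301) = 0.344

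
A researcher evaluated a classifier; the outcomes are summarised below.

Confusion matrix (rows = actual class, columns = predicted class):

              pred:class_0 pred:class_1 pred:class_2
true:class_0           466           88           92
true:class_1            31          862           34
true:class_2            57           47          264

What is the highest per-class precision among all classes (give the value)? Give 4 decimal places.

Per-class precision (TP/(TP+FP)):
  class_0: TP=466, FP=31+57=88 → 466/554 = 0.84116
  class_1: TP=862, FP=88+47=135 → 862/997 = 0.86459
  class_2: TP=264, FP=92+34=126 → 264/390 = 0.67692
Highest is class 'class_1' with precision = 0.8646.

0.8646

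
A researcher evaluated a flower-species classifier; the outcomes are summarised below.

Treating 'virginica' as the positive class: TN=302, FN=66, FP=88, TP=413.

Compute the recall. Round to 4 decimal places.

0.8622

Recall = TP/(TP+FN) = 413/(413+66) = 413/479 = 0.8622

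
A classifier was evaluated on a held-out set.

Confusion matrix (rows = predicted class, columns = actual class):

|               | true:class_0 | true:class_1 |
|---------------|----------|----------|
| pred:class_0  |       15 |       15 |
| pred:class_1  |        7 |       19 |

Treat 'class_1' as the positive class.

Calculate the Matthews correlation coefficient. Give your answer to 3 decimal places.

MCC = (TP·TN − FP·FN) / √((TP+FP)(TP+FN)(TN+FP)(TN+FN))
Numerator = 19·15 − 7·15 = 180
Denominator = √(26·34·22·30) = √583440 = 763.8324
MCC = 180 / 763.8324 = 0.236

0.236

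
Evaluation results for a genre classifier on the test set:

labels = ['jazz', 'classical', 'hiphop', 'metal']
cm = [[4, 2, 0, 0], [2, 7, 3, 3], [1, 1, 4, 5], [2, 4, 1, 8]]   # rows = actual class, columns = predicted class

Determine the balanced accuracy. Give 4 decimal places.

Balanced accuracy = mean of per-class recall.
  jazz: recall = 4/6 = 0.66667
  classical: recall = 7/15 = 0.46667
  hiphop: recall = 4/11 = 0.36364
  metal: recall = 8/15 = 0.53333
Mean = (0.66667 + 0.46667 + 0.36364 + 0.53333) / 4 = 0.5076

0.5076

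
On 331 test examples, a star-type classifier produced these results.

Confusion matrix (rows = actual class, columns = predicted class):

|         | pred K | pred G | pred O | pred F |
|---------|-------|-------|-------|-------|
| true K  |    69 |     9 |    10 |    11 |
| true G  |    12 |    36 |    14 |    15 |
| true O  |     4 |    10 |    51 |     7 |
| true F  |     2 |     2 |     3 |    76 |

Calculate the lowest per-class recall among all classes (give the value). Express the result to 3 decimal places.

Per-class recall (TP/(TP+FN)):
  K: TP=69, FN=9+10+11=30 → 69/99 = 0.6970
  G: TP=36, FN=12+14+15=41 → 36/77 = 0.4675
  O: TP=51, FN=4+10+7=21 → 51/72 = 0.7083
  F: TP=76, FN=2+2+3=7 → 76/83 = 0.9157
Lowest is class 'G' with recall = 0.468.

0.468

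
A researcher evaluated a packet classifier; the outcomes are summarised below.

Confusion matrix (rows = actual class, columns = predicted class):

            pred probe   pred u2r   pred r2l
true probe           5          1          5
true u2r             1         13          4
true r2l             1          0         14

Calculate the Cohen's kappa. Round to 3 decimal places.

0.582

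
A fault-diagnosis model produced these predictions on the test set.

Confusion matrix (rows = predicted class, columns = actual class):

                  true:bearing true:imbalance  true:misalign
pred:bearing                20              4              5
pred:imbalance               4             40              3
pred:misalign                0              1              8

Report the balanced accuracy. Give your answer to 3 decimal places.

Balanced accuracy = mean of per-class recall.
  bearing: recall = 20/24 = 0.8333
  imbalance: recall = 40/45 = 0.8889
  misalign: recall = 8/16 = 0.5000
Mean = (0.8333 + 0.8889 + 0.5000) / 3 = 0.741

0.741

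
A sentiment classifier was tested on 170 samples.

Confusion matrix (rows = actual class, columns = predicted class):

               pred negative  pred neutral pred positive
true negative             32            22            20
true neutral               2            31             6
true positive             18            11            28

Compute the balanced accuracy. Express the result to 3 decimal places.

0.573

Balanced accuracy = mean of per-class recall.
  negative: recall = 32/74 = 0.4324
  neutral: recall = 31/39 = 0.7949
  positive: recall = 28/57 = 0.4912
Mean = (0.4324 + 0.7949 + 0.4912) / 3 = 0.573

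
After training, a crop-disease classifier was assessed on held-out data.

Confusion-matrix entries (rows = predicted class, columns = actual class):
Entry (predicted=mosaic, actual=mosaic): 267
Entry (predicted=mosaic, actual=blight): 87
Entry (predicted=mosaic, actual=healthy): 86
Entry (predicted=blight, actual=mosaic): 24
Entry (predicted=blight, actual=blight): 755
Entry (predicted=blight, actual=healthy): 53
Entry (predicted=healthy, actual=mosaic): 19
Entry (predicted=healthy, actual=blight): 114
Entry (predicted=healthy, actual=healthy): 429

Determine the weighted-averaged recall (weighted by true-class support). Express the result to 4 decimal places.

0.7912

Per-class recall (TP/(TP+FN)):
  mosaic: TP=267, FN=24+19=43 → 267/310 = 0.86129
  blight: TP=755, FN=87+114=201 → 755/956 = 0.78975
  healthy: TP=429, FN=86+53=139 → 429/568 = 0.75528
Weighted-recall = Σ (supportᵢ/N)·recallᵢ with N=1834: (310/1834)·0.86129 + (956/1834)·0.78975 + (568/1834)·0.75528 = 0.7912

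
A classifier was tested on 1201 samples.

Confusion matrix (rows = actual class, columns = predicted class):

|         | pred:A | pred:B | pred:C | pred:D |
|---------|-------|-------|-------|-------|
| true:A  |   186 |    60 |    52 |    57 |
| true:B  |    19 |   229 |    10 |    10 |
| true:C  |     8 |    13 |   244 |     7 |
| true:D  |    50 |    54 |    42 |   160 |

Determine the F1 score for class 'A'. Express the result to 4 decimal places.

0.6019

F1 score = 2·TP/(2·TP+FP+FN).
A: TP=186, FP=19+8+50=77, FN=60+52+57=169 → 372/618 = 0.60194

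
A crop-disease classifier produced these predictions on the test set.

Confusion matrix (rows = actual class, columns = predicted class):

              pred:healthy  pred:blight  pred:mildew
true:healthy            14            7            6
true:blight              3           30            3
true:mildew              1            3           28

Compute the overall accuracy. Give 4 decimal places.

0.7579

Accuracy = trace / total = (14+30+28=72) / 95 = 72/95 = 0.7579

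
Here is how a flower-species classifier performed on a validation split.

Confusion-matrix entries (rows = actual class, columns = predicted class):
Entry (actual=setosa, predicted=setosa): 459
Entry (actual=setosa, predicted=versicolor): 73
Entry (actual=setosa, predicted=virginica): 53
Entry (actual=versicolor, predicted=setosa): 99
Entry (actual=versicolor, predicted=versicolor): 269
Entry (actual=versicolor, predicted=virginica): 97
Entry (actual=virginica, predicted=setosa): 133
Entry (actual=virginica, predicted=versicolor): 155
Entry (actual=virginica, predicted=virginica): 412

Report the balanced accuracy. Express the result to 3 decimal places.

0.651

Balanced accuracy = mean of per-class recall.
  setosa: recall = 459/585 = 0.7846
  versicolor: recall = 269/465 = 0.5785
  virginica: recall = 412/700 = 0.5886
Mean = (0.7846 + 0.5785 + 0.5886) / 3 = 0.651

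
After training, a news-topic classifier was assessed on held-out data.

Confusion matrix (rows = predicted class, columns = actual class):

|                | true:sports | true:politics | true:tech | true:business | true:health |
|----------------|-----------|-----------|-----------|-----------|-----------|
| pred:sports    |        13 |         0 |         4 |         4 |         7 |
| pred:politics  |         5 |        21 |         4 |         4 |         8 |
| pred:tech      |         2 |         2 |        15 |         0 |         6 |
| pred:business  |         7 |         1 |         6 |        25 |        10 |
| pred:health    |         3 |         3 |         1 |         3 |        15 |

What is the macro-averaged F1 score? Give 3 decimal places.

Per-class F1 score (2·TP/(2·TP+FP+FN)):
  sports: TP=13, FP=0+4+4+7=15, FN=5+2+7+3=17 → 26/58 = 0.4483
  politics: TP=21, FP=5+4+4+8=21, FN=0+2+1+3=6 → 42/69 = 0.6087
  tech: TP=15, FP=2+2+0+6=10, FN=4+4+6+1=15 → 30/55 = 0.5455
  business: TP=25, FP=7+1+6+10=24, FN=4+4+0+3=11 → 50/85 = 0.5882
  health: TP=15, FP=3+3+1+3=10, FN=7+8+6+10=31 → 30/71 = 0.4225
Macro-F1 score = mean = (0.4483 + 0.6087 + 0.5455 + 0.5882 + 0.4225) / 5 = 0.523

0.523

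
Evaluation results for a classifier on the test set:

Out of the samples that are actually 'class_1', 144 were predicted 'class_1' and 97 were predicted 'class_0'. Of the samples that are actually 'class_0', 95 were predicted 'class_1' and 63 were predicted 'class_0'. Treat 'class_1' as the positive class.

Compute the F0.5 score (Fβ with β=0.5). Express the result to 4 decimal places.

Fβ = (1+β²)·TP / ((1+β²)·TP + β²·FN + FP), with β²=1/4
= 1.25·144 / (1.25·144 + 0.25·97 + 95) = 0.6015

0.6015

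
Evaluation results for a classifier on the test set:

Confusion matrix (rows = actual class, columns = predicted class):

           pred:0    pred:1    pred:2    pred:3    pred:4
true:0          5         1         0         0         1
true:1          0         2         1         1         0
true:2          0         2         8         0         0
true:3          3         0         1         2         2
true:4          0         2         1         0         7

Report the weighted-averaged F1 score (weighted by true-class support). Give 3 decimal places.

Per-class F1 score (2·TP/(2·TP+FP+FN)):
  0: TP=5, FP=0+0+3+0=3, FN=1+0+0+1=2 → 10/15 = 0.6667
  1: TP=2, FP=1+2+0+2=5, FN=0+1+1+0=2 → 4/11 = 0.3636
  2: TP=8, FP=0+1+1+1=3, FN=0+2+0+0=2 → 16/21 = 0.7619
  3: TP=2, FP=0+1+0+0=1, FN=3+0+1+2=6 → 4/11 = 0.3636
  4: TP=7, FP=1+0+0+2=3, FN=0+2+1+0=3 → 14/20 = 0.7000
Weighted-F1 score = Σ (supportᵢ/N)·F1 scoreᵢ with N=39: (7/39)·0.6667 + (4/39)·0.3636 + (10/39)·0.7619 + (8/39)·0.3636 + (10/39)·0.7000 = 0.606

0.606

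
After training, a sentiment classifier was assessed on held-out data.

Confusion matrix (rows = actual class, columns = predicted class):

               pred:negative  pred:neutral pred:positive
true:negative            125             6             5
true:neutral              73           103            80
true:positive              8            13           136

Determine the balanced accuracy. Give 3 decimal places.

0.729

Balanced accuracy = mean of per-class recall.
  negative: recall = 125/136 = 0.9191
  neutral: recall = 103/256 = 0.4023
  positive: recall = 136/157 = 0.8662
Mean = (0.9191 + 0.4023 + 0.8662) / 3 = 0.729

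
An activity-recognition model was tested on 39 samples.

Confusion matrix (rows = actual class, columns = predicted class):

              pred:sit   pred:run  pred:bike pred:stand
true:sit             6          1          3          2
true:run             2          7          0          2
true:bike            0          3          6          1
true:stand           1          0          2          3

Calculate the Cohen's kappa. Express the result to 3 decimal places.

0.415

Observed agreement pₒ = trace/N = 22/39 = 0.5641
Expected agreement pₑ = Σ (rowᵢ·colᵢ)/N² = (12·9 + 11·11 + 10·11 + 6·8)/39² = 0.2544
κ = (pₒ − pₑ)/(1 − pₑ) = (0.5641 − 0.2544)/(1 − 0.2544) = 0.415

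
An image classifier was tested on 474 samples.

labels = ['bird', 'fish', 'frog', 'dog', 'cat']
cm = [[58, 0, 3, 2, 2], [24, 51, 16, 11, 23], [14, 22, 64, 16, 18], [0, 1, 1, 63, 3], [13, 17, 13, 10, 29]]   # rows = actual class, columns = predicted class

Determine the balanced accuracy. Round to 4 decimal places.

0.6116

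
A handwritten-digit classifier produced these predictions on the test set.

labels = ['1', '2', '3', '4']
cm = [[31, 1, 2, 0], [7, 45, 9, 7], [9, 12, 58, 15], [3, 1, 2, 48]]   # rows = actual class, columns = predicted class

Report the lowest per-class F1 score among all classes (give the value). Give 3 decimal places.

Per-class F1 score (2·TP/(2·TP+FP+FN)):
  1: TP=31, FP=7+9+3=19, FN=1+2+0=3 → 62/84 = 0.7381
  2: TP=45, FP=1+12+1=14, FN=7+9+7=23 → 90/127 = 0.7087
  3: TP=58, FP=2+9+2=13, FN=9+12+15=36 → 116/165 = 0.7030
  4: TP=48, FP=0+7+15=22, FN=3+1+2=6 → 96/124 = 0.7742
Lowest is class '3' with F1 score = 0.703.

0.703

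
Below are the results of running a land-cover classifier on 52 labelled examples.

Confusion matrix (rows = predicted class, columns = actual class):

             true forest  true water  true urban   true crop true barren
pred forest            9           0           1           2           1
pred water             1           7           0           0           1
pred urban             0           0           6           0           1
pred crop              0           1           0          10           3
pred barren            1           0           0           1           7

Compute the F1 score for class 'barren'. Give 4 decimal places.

0.6364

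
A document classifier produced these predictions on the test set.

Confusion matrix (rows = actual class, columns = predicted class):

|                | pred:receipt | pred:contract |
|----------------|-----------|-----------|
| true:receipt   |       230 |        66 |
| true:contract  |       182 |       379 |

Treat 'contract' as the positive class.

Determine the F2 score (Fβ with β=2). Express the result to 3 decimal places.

Fβ = (1+β²)·TP / ((1+β²)·TP + β²·FN + FP), with β²=4
= 5·379 / (5·379 + 4·182 + 66) = 0.705

0.705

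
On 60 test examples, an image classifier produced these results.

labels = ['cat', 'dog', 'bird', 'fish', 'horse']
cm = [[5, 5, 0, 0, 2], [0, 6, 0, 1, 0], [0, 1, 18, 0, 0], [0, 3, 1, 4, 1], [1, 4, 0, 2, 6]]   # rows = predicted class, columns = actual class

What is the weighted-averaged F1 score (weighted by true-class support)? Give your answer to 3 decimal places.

Per-class F1 score (2·TP/(2·TP+FP+FN)):
  cat: TP=5, FP=5+0+0+2=7, FN=0+0+0+1=1 → 10/18 = 0.5556
  dog: TP=6, FP=0+0+1+0=1, FN=5+1+3+4=13 → 12/26 = 0.4615
  bird: TP=18, FP=0+1+0+0=1, FN=0+0+1+0=1 → 36/38 = 0.9474
  fish: TP=4, FP=0+3+1+1=5, FN=0+1+0+2=3 → 8/16 = 0.5000
  horse: TP=6, FP=1+4+0+2=7, FN=2+0+0+1=3 → 12/22 = 0.5455
Weighted-F1 score = Σ (supportᵢ/N)·F1 scoreᵢ with N=60: (6/60)·0.5556 + (19/60)·0.4615 + (19/60)·0.9474 + (7/60)·0.5000 + (9/60)·0.5455 = 0.642

0.642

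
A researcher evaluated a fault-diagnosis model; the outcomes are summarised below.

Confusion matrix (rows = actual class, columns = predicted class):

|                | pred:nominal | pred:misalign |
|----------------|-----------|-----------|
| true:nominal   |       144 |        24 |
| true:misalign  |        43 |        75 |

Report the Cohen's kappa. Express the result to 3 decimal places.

0.505

Observed agreement pₒ = trace/N = 219/286 = 0.7657
Expected agreement pₑ = Σ (rowᵢ·colᵢ)/N² = (168·187 + 118·99)/286² = 0.5269
κ = (pₒ − pₑ)/(1 − pₑ) = (0.7657 − 0.5269)/(1 − 0.5269) = 0.505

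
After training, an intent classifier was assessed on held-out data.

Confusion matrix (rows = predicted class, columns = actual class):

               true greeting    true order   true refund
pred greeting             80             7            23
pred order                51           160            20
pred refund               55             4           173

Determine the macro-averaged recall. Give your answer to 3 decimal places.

0.722

Per-class recall (TP/(TP+FN)):
  greeting: TP=80, FN=51+55=106 → 80/186 = 0.4301
  order: TP=160, FN=7+4=11 → 160/171 = 0.9357
  refund: TP=173, FN=23+20=43 → 173/216 = 0.8009
Macro-recall = mean = (0.4301 + 0.9357 + 0.8009) / 3 = 0.722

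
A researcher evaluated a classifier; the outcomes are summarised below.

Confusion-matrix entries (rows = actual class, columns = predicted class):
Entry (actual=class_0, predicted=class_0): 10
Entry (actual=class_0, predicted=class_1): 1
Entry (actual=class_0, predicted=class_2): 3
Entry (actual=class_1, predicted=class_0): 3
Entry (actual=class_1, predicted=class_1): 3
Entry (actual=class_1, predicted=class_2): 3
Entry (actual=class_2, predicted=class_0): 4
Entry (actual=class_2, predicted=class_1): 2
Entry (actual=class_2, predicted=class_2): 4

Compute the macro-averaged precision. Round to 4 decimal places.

Per-class precision (TP/(TP+FP)):
  class_0: TP=10, FP=3+4=7 → 10/17 = 0.58824
  class_1: TP=3, FP=1+2=3 → 3/6 = 0.50000
  class_2: TP=4, FP=3+3=6 → 4/10 = 0.40000
Macro-precision = mean = (0.58824 + 0.50000 + 0.40000) / 3 = 0.4961

0.4961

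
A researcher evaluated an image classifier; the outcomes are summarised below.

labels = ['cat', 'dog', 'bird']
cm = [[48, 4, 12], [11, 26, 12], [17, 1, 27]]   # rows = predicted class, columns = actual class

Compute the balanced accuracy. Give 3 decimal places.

Balanced accuracy = mean of per-class recall.
  cat: recall = 48/76 = 0.6316
  dog: recall = 26/31 = 0.8387
  bird: recall = 27/51 = 0.5294
Mean = (0.6316 + 0.8387 + 0.5294) / 3 = 0.667

0.667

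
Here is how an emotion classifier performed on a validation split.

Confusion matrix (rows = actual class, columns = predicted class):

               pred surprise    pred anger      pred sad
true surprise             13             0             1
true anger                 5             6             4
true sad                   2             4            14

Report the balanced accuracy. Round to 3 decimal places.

0.676

Balanced accuracy = mean of per-class recall.
  surprise: recall = 13/14 = 0.9286
  anger: recall = 6/15 = 0.4000
  sad: recall = 14/20 = 0.7000
Mean = (0.9286 + 0.4000 + 0.7000) / 3 = 0.676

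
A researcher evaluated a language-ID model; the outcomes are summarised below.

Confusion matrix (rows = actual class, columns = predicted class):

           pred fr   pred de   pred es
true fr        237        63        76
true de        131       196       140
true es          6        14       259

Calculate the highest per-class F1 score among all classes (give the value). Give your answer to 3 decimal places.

Per-class F1 score (2·TP/(2·TP+FP+FN)):
  fr: TP=237, FP=131+6=137, FN=63+76=139 → 474/750 = 0.6320
  de: TP=196, FP=63+14=77, FN=131+140=271 → 392/740 = 0.5297
  es: TP=259, FP=76+140=216, FN=6+14=20 → 518/754 = 0.6870
Highest is class 'es' with F1 score = 0.687.

0.687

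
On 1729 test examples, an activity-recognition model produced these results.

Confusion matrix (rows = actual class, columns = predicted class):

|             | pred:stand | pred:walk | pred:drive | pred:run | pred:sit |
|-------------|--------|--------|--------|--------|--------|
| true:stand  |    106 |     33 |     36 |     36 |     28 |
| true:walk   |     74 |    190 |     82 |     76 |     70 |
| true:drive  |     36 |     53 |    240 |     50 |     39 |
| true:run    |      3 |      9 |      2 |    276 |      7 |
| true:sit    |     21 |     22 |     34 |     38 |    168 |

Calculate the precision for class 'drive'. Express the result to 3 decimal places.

Take TP from the diagonal, FP from the rest of the 'drive' prediction marginal, FN from the rest of the 'drive' actual marginal.
precision = TP/(TP+FP).
drive: TP=240, FP=36+82+2+34=154 → 240/394 = 0.6091

0.609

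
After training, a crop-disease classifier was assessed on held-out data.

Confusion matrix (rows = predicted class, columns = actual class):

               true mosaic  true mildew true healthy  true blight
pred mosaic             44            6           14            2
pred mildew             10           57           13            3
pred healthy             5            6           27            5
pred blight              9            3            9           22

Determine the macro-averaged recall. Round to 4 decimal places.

Per-class recall (TP/(TP+FN)):
  mosaic: TP=44, FN=10+5+9=24 → 44/68 = 0.64706
  mildew: TP=57, FN=6+6+3=15 → 57/72 = 0.79167
  healthy: TP=27, FN=14+13+9=36 → 27/63 = 0.42857
  blight: TP=22, FN=2+3+5=10 → 22/32 = 0.68750
Macro-recall = mean = (0.64706 + 0.79167 + 0.42857 + 0.68750) / 4 = 0.6387

0.6387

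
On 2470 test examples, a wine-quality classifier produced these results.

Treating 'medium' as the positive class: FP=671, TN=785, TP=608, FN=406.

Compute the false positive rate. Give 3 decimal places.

FPR = FP/(FP+TN) = 671/(671+785) = 0.461

0.461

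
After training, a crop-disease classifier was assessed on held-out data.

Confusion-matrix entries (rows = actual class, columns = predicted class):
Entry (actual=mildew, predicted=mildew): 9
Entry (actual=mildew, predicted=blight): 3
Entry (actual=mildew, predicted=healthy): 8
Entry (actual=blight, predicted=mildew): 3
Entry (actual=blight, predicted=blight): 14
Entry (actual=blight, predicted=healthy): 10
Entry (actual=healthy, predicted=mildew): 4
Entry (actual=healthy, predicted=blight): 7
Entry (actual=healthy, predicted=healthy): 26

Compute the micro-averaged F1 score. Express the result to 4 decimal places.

0.5833

Micro-averaging pools counts across classes: ΣTP=49, ΣFP=35, ΣFN=35.
Micro-F1 score = 2·TP/(2·TP+FP+FN) on pooled counts = 0.5833 (equals overall accuracy in single-label multiclass).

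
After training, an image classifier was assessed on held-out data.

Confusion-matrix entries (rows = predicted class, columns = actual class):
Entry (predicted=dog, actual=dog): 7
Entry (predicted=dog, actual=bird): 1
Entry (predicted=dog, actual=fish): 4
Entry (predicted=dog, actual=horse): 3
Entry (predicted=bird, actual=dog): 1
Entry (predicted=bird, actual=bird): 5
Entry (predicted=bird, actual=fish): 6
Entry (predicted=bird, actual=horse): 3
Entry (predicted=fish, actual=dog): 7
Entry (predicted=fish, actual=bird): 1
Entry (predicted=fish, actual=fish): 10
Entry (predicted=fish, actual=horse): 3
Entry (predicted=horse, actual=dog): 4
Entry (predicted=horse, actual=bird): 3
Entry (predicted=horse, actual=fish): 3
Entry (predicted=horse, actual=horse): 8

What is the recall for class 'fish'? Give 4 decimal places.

Treat 'fish' as positive and all other classes as negative.
recall = TP/(TP+FN).
fish: TP=10, FN=4+6+3=13 → 10/23 = 0.43478

0.4348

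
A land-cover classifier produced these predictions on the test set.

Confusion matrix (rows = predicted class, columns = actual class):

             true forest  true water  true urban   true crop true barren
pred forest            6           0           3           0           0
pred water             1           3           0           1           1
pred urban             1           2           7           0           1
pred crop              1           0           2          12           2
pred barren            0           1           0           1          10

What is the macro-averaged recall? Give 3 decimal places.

0.664

Per-class recall (TP/(TP+FN)):
  forest: TP=6, FN=1+1+1+0=3 → 6/9 = 0.6667
  water: TP=3, FN=0+2+0+1=3 → 3/6 = 0.5000
  urban: TP=7, FN=3+0+2+0=5 → 7/12 = 0.5833
  crop: TP=12, FN=0+1+0+1=2 → 12/14 = 0.8571
  barren: TP=10, FN=0+1+1+2=4 → 10/14 = 0.7143
Macro-recall = mean = (0.6667 + 0.5000 + 0.5833 + 0.8571 + 0.7143) / 5 = 0.664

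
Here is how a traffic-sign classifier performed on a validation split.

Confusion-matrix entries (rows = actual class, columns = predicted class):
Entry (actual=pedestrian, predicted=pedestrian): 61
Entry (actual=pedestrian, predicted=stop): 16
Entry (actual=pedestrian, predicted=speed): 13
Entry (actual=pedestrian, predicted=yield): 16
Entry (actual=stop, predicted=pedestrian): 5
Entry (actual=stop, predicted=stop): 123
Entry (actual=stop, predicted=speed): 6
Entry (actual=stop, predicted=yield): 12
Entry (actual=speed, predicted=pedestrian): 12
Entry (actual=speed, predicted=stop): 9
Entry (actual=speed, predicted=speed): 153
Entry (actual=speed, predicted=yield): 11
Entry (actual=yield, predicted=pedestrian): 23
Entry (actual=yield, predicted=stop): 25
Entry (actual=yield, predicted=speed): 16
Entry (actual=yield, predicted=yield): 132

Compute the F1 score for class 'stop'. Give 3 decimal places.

One-vs-rest for 'stop': TP = diagonal; FP = other classes predicted 'stop'; FN = 'stop' predicted as other.
F1 score = 2·TP/(2·TP+FP+FN).
stop: TP=123, FP=16+9+25=50, FN=5+6+12=23 → 246/319 = 0.7712

0.771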